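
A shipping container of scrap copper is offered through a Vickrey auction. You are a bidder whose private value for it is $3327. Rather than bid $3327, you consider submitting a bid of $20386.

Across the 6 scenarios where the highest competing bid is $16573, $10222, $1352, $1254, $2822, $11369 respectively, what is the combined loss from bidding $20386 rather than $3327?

$28183

The deviation costs you only when the competing bid falls strictly between $3327 and $20386; elsewhere both bids give the same outcome.
$16573: truthful payoff $0, deviation payoff −$13246 → loss $13246.
$10222: truthful payoff $0, deviation payoff −$6895 → loss $6895.
$1352: outcomes coincide → loss $0.
$1254: outcomes coincide → loss $0.
$2822: outcomes coincide → loss $0.
$11369: truthful payoff $0, deviation payoff −$8042 → loss $8042.
Total loss = $13246 + $6895 + $8042 = $28183.
Truthful bidding weakly dominates here: raising your bid can only win items priced above your value, and lowering it can only forfeit items priced below.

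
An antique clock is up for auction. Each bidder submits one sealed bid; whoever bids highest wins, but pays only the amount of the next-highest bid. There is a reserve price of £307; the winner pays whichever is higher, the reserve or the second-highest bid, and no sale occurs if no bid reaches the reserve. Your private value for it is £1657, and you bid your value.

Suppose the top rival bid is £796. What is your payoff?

£861

Your bid £1657 is the highest and exceeds the reserve.
Price = max(second-highest bid, reserve) = max(£796, £307) = £796.
Payoff = £1657 − £796 = £861.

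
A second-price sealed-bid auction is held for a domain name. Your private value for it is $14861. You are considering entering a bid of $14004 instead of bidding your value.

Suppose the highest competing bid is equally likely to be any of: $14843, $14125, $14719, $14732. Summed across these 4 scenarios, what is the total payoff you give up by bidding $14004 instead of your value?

$1025

The deviation costs you only when the competing bid falls strictly between $14004 and $14861; elsewhere both bids give the same outcome.
$14843: truthful payoff $18, deviation payoff $0 → loss $18.
$14125: truthful payoff $736, deviation payoff $0 → loss $736.
$14719: truthful payoff $142, deviation payoff $0 → loss $142.
$14732: truthful payoff $129, deviation payoff $0 → loss $129.
Total loss = $18 + $736 + $142 + $129 = $1025.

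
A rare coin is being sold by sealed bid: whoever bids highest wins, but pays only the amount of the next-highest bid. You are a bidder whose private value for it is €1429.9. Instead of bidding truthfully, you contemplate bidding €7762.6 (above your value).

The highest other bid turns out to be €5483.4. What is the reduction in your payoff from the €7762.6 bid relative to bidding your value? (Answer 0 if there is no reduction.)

€4053.5

Bidding your value €1429.9: you lose (since €1429.9 < €5483.4). Payoff €0.
Bidding €7762.6: you win and pay €5483.4. Payoff €1429.9 − €5483.4 = −€4053.5.
The competing bid €5483.4 lies between your value and your inflated bid, so overbidding wins an item priced above your value.
Loss from deviating = €0 − (−€4053.5) = €4053.5.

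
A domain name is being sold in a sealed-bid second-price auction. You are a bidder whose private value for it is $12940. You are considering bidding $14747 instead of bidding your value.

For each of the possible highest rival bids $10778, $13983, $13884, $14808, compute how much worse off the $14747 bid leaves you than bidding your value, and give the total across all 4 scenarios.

The deviation costs you only when the competing bid falls strictly between $12940 and $14747; elsewhere both bids give the same outcome.
$10778: outcomes coincide → loss $0.
$13983: truthful payoff $0, deviation payoff −$1043 → loss $1043.
$13884: truthful payoff $0, deviation payoff −$944 → loss $944.
$14808: outcomes coincide → loss $0.
Total loss = $1043 + $944 = $1987.

$1987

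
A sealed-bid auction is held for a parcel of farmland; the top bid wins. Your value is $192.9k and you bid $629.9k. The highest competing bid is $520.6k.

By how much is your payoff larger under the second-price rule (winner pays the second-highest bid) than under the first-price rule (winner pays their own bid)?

You have the highest bid, so you win under either rule.
Second-price: pay $520.6k → payoff −$327.7k.
First-price: pay your own bid $629.9k → payoff −$437k.
Difference = −$327.7k − (−$437k) = $109.3k.

$109.3k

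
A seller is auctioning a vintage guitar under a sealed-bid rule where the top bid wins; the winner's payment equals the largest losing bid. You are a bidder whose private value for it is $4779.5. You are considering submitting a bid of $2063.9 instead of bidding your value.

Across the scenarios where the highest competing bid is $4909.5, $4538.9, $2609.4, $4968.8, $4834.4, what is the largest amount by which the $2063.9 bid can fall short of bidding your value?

$4909.5: same outcome either way → loss $0.
$4538.9: truthful gives $240.6, deviation gives $0 → loss $240.6.
$2609.4: truthful gives $2170.1, deviation gives $0 → loss $2170.1.
$4968.8: same outcome either way → loss $0.
$4834.4: same outcome either way → loss $0.
Maximum loss: $2170.1.

$2170.1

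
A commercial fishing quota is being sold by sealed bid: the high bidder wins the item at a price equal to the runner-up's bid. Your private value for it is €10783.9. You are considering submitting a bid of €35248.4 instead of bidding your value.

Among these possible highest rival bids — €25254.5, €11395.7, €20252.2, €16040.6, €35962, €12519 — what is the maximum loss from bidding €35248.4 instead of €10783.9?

€25254.5: truthful gives €0, deviation gives −€14470.6 → loss €14470.6.
€11395.7: truthful gives €0, deviation gives −€611.8 → loss €611.8.
€20252.2: truthful gives €0, deviation gives −€9468.3 → loss €9468.3.
€16040.6: truthful gives €0, deviation gives −€5256.7 → loss €5256.7.
€35962: same outcome either way → loss €0.
€12519: truthful gives €0, deviation gives −€1735.1 → loss €1735.1.
Maximum loss: €14470.6.

€14470.6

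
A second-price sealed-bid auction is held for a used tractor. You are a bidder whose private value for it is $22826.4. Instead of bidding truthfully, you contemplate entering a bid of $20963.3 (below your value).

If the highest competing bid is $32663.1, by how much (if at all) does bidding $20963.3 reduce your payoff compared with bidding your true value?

Bidding your value $22826.4: you lose (since $22826.4 < $32663.1). Payoff $0.
Bidding $20963.3: you lose. Payoff $0.
Difference = $0 − $0 = $0; both bids lead to the same outcome because the competing bid is above both your value and your alternative bid.
Because the price is fixed by the runner-up's bid, deviating from your value can only change a good outcome into a bad one — never the reverse.

$0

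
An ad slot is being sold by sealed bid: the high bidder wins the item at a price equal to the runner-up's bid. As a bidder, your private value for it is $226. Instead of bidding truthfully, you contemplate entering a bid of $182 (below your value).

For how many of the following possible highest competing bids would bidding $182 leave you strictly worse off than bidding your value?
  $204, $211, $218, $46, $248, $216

The deviation hurts exactly when the highest competing bid lies strictly between $182 and $226 — underbidding then forfeits a profitable win.
$204: inside the interval → strictly worse (loss $22).
$211: inside the interval → strictly worse (loss $15).
$218: inside the interval → strictly worse (loss $8).
$46: below both → same outcome either way.
$248: above both → same outcome either way.
$216: inside the interval → strictly worse (loss $10).
Count: 4.

4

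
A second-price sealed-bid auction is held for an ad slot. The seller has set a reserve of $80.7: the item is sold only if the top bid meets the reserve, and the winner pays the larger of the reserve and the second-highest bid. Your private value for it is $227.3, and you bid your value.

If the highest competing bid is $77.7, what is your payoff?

$146.6

Your bid $227.3 is the highest and exceeds the reserve.
Price = max(second-highest bid, reserve) = max($77.7, $80.7) = $80.7.
Payoff = $227.3 − $80.7 = $146.6.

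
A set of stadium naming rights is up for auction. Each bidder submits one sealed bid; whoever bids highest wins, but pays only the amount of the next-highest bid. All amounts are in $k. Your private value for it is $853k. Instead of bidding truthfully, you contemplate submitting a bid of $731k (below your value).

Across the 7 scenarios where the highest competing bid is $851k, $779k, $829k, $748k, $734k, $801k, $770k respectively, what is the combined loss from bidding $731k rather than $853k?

$459k

The deviation costs you only when the competing bid falls strictly between $731k and $853k; elsewhere both bids give the same outcome.
$851k: truthful payoff $2k, deviation payoff $0k → loss $2k.
$779k: truthful payoff $74k, deviation payoff $0k → loss $74k.
$829k: truthful payoff $24k, deviation payoff $0k → loss $24k.
$748k: truthful payoff $105k, deviation payoff $0k → loss $105k.
$734k: truthful payoff $119k, deviation payoff $0k → loss $119k.
$801k: truthful payoff $52k, deviation payoff $0k → loss $52k.
$770k: truthful payoff $83k, deviation payoff $0k → loss $83k.
Total loss = $2k + $74k + $24k + $105k + $119k + $52k + $83k = $459k.
Truthful bidding weakly dominates here: raising your bid can only win items priced above your value, and lowering it can only forfeit items priced below.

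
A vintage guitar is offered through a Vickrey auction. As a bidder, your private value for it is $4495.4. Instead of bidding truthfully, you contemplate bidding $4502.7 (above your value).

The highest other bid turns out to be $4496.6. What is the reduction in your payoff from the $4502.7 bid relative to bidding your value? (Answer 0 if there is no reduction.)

$1.2

Bidding your value $4495.4: you lose (since $4495.4 < $4496.6). Payoff $0.
Bidding $4502.7: you win and pay $4496.6. Payoff $4495.4 − $4496.6 = −$1.2.
The competing bid $4496.6 lies between your value and your inflated bid, so overbidding wins an item priced above your value.
Loss from deviating = $0 − (−$1.2) = $1.2.
In a second-price auction your bid sets only whether you win, not what you pay, so bidding your true value is weakly dominant.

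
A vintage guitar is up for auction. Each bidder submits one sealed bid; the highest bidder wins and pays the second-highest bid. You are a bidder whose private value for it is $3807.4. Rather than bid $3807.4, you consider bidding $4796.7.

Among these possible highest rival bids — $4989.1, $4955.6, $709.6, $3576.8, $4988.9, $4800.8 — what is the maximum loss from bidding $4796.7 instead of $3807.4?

$0

$4989.1: same outcome either way → loss $0.
$4955.6: same outcome either way → loss $0.
$709.6: same outcome either way → loss $0.
$3576.8: same outcome either way → loss $0.
$4988.9: same outcome either way → loss $0.
$4800.8: same outcome either way → loss $0.
Maximum loss: $0.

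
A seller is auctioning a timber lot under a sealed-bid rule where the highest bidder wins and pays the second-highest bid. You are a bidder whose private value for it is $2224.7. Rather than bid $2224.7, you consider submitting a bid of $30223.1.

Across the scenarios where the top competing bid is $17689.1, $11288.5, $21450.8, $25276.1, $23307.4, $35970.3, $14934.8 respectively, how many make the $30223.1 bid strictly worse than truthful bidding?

6

The deviation hurts exactly when the highest competing bid lies strictly between $2224.7 and $30223.1 — overbidding then wins at a price above your value.
$17689.1: inside the interval → strictly worse (loss $15464.4).
$11288.5: inside the interval → strictly worse (loss $9063.8).
$21450.8: inside the interval → strictly worse (loss $19226.1).
$25276.1: inside the interval → strictly worse (loss $23051.4).
$23307.4: inside the interval → strictly worse (loss $21082.7).
$35970.3: above both → same outcome either way.
$14934.8: inside the interval → strictly worse (loss $12710.1).
Count: 6.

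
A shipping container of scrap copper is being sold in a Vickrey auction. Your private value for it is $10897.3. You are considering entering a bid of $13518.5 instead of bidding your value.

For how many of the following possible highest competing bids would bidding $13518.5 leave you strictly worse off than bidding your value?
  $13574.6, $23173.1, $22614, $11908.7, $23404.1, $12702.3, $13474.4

3

The deviation hurts exactly when the highest competing bid lies strictly between $10897.3 and $13518.5 — overbidding then wins at a price above your value.
$13574.6: above both → same outcome either way.
$23173.1: above both → same outcome either way.
$22614: above both → same outcome either way.
$11908.7: inside the interval → strictly worse (loss $1011.4).
$23404.1: above both → same outcome either way.
$12702.3: inside the interval → strictly worse (loss $1805).
$13474.4: inside the interval → strictly worse (loss $2577.1).
Count: 3.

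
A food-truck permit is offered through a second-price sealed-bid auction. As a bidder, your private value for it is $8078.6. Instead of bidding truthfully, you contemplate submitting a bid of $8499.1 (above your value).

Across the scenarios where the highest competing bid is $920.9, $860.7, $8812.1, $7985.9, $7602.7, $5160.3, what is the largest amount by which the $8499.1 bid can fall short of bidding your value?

$920.9: same outcome either way → loss $0.
$860.7: same outcome either way → loss $0.
$8812.1: same outcome either way → loss $0.
$7985.9: same outcome either way → loss $0.
$7602.7: same outcome either way → loss $0.
$5160.3: same outcome either way → loss $0.
Maximum loss: $0.

$0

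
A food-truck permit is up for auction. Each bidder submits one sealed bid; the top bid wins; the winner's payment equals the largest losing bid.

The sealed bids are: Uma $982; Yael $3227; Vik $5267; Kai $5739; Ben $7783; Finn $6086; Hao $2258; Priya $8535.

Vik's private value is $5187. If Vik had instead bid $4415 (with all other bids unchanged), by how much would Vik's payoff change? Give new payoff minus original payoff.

$0

The highest bid among the other bidders is $8535; Vik's bid doesn't change that.
Original bid $5267: Vik is not highest (top rival bid is $8535); payoff $0.
Alternative bid $4415: Vik is not highest (top rival bid is $8535); payoff $0.
Change in payoff = $0 − ($0) = $0.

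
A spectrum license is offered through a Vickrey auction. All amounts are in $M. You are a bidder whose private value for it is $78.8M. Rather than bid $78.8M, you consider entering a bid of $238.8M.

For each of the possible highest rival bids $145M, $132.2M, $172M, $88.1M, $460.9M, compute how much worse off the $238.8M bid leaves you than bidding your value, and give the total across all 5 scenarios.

The deviation costs you only when the competing bid falls strictly between $78.8M and $238.8M; elsewhere both bids give the same outcome.
$145M: truthful payoff $0M, deviation payoff −$66.2M → loss $66.2M.
$132.2M: truthful payoff $0M, deviation payoff −$53.4M → loss $53.4M.
$172M: truthful payoff $0M, deviation payoff −$93.2M → loss $93.2M.
$88.1M: truthful payoff $0M, deviation payoff −$9.3M → loss $9.3M.
$460.9M: outcomes coincide → loss $0M.
Total loss = $66.2M + $53.4M + $93.2M + $9.3M = $222.1M.

$222.1M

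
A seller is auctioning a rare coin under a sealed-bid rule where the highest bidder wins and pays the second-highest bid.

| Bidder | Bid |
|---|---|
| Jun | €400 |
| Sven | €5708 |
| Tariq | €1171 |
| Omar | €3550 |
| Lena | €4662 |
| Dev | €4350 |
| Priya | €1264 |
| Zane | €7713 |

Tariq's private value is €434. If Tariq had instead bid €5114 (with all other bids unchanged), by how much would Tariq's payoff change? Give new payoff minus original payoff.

The highest bid among the other bidders is €7713; Tariq's bid doesn't change that.
Original bid €1171: Tariq is not highest (top rival bid is €7713); payoff €0.
Alternative bid €5114: Tariq is not highest (top rival bid is €7713); payoff €0.
Change in payoff = €0 − (€0) = €0.

€0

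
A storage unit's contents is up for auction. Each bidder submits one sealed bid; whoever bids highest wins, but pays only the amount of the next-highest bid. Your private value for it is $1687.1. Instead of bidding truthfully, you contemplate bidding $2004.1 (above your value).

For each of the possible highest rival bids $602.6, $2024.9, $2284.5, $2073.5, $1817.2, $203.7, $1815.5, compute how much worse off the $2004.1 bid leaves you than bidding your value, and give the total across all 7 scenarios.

The deviation costs you only when the competing bid falls strictly between $1687.1 and $2004.1; elsewhere both bids give the same outcome.
$602.6: outcomes coincide → loss $0.
$2024.9: outcomes coincide → loss $0.
$2284.5: outcomes coincide → loss $0.
$2073.5: outcomes coincide → loss $0.
$1817.2: truthful payoff $0, deviation payoff −$130.1 → loss $130.1.
$203.7: outcomes coincide → loss $0.
$1815.5: truthful payoff $0, deviation payoff −$128.4 → loss $128.4.
Total loss = $130.1 + $128.4 = $258.5.

$258.5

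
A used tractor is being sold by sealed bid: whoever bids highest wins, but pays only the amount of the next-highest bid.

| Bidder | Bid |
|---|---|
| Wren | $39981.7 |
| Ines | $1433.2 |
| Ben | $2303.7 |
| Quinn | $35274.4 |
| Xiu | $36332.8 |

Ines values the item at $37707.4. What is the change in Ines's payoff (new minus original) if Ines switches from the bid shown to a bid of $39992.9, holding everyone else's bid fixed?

−$2274.3

The highest bid among the other bidders is $39981.7; Ines's bid doesn't change that.
Original bid $1433.2: Ines is not highest (top rival bid is $39981.7); payoff $0.
Alternative bid $39992.9: Ines is highest, pays the top rival bid $39981.7; payoff $37707.4 − $39981.7 = −$2274.3.
Change in payoff = −$2274.3 − ($0) = −$2274.3.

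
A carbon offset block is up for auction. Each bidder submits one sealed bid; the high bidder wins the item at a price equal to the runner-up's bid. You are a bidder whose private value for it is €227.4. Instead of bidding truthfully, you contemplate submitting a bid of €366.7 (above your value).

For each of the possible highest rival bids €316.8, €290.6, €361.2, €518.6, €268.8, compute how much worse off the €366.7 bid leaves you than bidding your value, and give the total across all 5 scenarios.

€327.8

The deviation costs you only when the competing bid falls strictly between €227.4 and €366.7; elsewhere both bids give the same outcome.
€316.8: truthful payoff €0, deviation payoff −€89.4 → loss €89.4.
€290.6: truthful payoff €0, deviation payoff −€63.2 → loss €63.2.
€361.2: truthful payoff €0, deviation payoff −€133.8 → loss €133.8.
€518.6: outcomes coincide → loss €0.
€268.8: truthful payoff €0, deviation payoff −€41.4 → loss €41.4.
Total loss = €89.4 + €63.2 + €133.8 + €41.4 = €327.8.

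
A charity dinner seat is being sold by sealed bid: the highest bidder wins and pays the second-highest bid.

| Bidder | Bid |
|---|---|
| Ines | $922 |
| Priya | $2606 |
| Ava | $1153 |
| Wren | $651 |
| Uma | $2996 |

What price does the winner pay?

Highest bid: Uma at $2996, so Uma wins.
Second-highest bid: Priya at $2606 — that is the price the winner pays.

$2606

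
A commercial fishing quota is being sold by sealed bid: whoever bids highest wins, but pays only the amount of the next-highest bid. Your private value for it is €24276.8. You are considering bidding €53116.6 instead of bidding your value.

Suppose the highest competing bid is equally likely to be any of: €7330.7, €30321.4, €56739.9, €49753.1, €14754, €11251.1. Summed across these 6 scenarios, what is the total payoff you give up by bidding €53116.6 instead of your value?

The deviation costs you only when the competing bid falls strictly between €24276.8 and €53116.6; elsewhere both bids give the same outcome.
€7330.7: outcomes coincide → loss €0.
€30321.4: truthful payoff €0, deviation payoff −€6044.6 → loss €6044.6.
€56739.9: outcomes coincide → loss €0.
€49753.1: truthful payoff €0, deviation payoff −€25476.3 → loss €25476.3.
€14754: outcomes coincide → loss €0.
€11251.1: outcomes coincide → loss €0.
Total loss = €6044.6 + €25476.3 = €31520.9.

€31520.9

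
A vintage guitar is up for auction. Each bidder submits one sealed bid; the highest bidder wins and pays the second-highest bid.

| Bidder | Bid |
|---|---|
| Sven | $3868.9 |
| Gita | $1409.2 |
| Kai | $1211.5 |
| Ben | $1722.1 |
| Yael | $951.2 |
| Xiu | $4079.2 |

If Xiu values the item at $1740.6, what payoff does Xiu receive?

Highest bid: Xiu at $4079.2, so Xiu wins.
Second-highest bid: Sven at $3868.9 — that is the price the winner pays.
Xiu's payoff = value − price = $1740.6 − $3868.9 = −$2128.3.

−$2128.3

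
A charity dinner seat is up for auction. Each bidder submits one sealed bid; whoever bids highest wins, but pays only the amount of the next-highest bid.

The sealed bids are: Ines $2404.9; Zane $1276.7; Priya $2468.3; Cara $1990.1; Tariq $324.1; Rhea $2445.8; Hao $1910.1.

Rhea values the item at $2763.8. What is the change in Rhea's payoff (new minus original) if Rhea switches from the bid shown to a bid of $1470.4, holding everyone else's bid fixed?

The highest bid among the other bidders is $2468.3; Rhea's bid doesn't change that.
Original bid $2445.8: Rhea is not highest (top rival bid is $2468.3); payoff $0.
Alternative bid $1470.4: Rhea is not highest (top rival bid is $2468.3); payoff $0.
Change in payoff = $0 − ($0) = $0.

$0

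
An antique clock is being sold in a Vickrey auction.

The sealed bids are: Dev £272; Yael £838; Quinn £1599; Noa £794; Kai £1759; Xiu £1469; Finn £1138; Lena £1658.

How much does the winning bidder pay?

Highest bid: Kai at £1759, so Kai wins.
Second-highest bid: Lena at £1658 — that is the price the winner pays.

£1658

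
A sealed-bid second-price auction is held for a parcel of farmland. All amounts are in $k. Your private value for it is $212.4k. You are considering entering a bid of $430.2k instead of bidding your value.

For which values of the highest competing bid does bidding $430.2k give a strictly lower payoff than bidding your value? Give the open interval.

If the competing bid is below $212.4k, both bids win at the same price — no difference.
If it is above $430.2k, both bids lose — no difference.
If it lies strictly between $212.4k and $430.2k, bidding your value loses (payoff 0) while bidding $430.2k wins at a price above your value (payoff negative).
So the deviation strictly hurts on the open interval ($212.4k, $430.2k).
Truthful bidding weakly dominates here: raising your bid can only win items priced above your value, and lowering it can only forfeit items priced below.

($212.4k, $430.2k)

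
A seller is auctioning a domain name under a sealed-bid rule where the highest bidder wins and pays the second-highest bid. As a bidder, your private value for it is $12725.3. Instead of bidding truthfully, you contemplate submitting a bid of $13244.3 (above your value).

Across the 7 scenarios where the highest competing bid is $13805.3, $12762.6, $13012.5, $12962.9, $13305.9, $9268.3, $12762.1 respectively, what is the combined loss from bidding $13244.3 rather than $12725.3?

$598.9

The deviation costs you only when the competing bid falls strictly between $12725.3 and $13244.3; elsewhere both bids give the same outcome.
$13805.3: outcomes coincide → loss $0.
$12762.6: truthful payoff $0, deviation payoff −$37.3 → loss $37.3.
$13012.5: truthful payoff $0, deviation payoff −$287.2 → loss $287.2.
$12962.9: truthful payoff $0, deviation payoff −$237.6 → loss $237.6.
$13305.9: outcomes coincide → loss $0.
$9268.3: outcomes coincide → loss $0.
$12762.1: truthful payoff $0, deviation payoff −$36.8 → loss $36.8.
Total loss = $37.3 + $287.2 + $237.6 + $36.8 = $598.9.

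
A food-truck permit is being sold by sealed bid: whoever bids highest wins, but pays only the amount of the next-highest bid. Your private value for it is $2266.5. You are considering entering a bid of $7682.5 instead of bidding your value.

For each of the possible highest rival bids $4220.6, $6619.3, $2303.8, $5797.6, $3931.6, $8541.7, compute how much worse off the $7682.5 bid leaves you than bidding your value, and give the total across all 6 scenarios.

$11540.4

The deviation costs you only when the competing bid falls strictly between $2266.5 and $7682.5; elsewhere both bids give the same outcome.
$4220.6: truthful payoff $0, deviation payoff −$1954.1 → loss $1954.1.
$6619.3: truthful payoff $0, deviation payoff −$4352.8 → loss $4352.8.
$2303.8: truthful payoff $0, deviation payoff −$37.3 → loss $37.3.
$5797.6: truthful payoff $0, deviation payoff −$3531.1 → loss $3531.1.
$3931.6: truthful payoff $0, deviation payoff −$1665.1 → loss $1665.1.
$8541.7: outcomes coincide → loss $0.
Total loss = $1954.1 + $4352.8 + $37.3 + $3531.1 + $1665.1 = $11540.4.
Truthful bidding weakly dominates here: raising your bid can only win items priced above your value, and lowering it can only forfeit items priced below.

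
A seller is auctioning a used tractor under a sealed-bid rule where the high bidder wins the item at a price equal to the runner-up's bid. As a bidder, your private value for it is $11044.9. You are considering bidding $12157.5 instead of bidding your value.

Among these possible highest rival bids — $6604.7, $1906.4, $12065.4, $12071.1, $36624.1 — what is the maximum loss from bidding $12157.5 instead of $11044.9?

$1026.2

$6604.7: same outcome either way → loss $0.
$1906.4: same outcome either way → loss $0.
$12065.4: truthful gives $0, deviation gives −$1020.5 → loss $1020.5.
$12071.1: truthful gives $0, deviation gives −$1026.2 → loss $1026.2.
$36624.1: same outcome either way → loss $0.
Maximum loss: $1026.2.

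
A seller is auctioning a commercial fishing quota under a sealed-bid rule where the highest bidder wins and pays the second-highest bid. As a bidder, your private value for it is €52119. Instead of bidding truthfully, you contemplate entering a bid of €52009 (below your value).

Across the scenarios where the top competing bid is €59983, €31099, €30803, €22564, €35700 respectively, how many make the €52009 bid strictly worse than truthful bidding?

0

The deviation hurts exactly when the highest competing bid lies strictly between €52009 and €52119 — underbidding then forfeits a profitable win.
€59983: above both → same outcome either way.
€31099: below both → same outcome either way.
€30803: below both → same outcome either way.
€22564: below both → same outcome either way.
€35700: below both → same outcome either way.
Count: 0.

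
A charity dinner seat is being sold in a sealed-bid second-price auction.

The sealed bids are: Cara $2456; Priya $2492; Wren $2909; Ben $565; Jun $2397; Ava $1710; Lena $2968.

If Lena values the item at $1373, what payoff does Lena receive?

−$1536

Highest bid: Lena at $2968, so Lena wins.
Second-highest bid: Wren at $2909 — that is the price the winner pays.
Lena's payoff = value − price = $1373 − $2909 = −$1536.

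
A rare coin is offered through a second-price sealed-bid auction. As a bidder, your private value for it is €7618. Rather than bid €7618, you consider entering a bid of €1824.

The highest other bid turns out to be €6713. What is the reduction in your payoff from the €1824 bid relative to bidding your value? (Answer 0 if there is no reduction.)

Bidding your value €7618: you win (since €7618 > €6713) and pay €6713. Payoff €905.
Bidding €1824: you lose. Payoff €0.
The competing bid €6713 lies between your shaded bid and your value, so underbidding forfeits an item you could have won at a profitable price.
Loss from deviating = €905 − (€0) = €905.

€905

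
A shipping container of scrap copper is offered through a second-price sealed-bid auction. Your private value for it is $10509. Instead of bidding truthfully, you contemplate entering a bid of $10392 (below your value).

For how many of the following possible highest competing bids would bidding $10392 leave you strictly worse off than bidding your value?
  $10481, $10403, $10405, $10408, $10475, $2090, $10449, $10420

The deviation hurts exactly when the highest competing bid lies strictly between $10392 and $10509 — underbidding then forfeits a profitable win.
$10481: inside the interval → strictly worse (loss $28).
$10403: inside the interval → strictly worse (loss $106).
$10405: inside the interval → strictly worse (loss $104).
$10408: inside the interval → strictly worse (loss $101).
$10475: inside the interval → strictly worse (loss $34).
$2090: below both → same outcome either way.
$10449: inside the interval → strictly worse (loss $60).
$10420: inside the interval → strictly worse (loss $89).
Count: 7.

7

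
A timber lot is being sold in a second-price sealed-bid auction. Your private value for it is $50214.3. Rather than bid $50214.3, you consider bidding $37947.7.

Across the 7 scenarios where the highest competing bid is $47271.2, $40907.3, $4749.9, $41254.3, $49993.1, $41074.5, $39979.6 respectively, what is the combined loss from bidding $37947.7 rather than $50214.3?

$40805.8

The deviation costs you only when the competing bid falls strictly between $37947.7 and $50214.3; elsewhere both bids give the same outcome.
$47271.2: truthful payoff $2943.1, deviation payoff $0 → loss $2943.1.
$40907.3: truthful payoff $9307, deviation payoff $0 → loss $9307.
$4749.9: outcomes coincide → loss $0.
$41254.3: truthful payoff $8960, deviation payoff $0 → loss $8960.
$49993.1: truthful payoff $221.2, deviation payoff $0 → loss $221.2.
$41074.5: truthful payoff $9139.8, deviation payoff $0 → loss $9139.8.
$39979.6: truthful payoff $10234.7, deviation payoff $0 → loss $10234.7.
Total loss = $2943.1 + $9307 + $8960 + $221.2 + $9139.8 + $10234.7 = $40805.8.
Because the price is fixed by the runner-up's bid, deviating from your value can only change a good outcome into a bad one — never the reverse.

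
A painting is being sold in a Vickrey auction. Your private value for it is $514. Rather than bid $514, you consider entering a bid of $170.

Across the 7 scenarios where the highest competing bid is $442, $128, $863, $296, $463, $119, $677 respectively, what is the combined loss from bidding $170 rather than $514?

The deviation costs you only when the competing bid falls strictly between $170 and $514; elsewhere both bids give the same outcome.
$442: truthful payoff $72, deviation payoff $0 → loss $72.
$128: outcomes coincide → loss $0.
$863: outcomes coincide → loss $0.
$296: truthful payoff $218, deviation payoff $0 → loss $218.
$463: truthful payoff $51, deviation payoff $0 → loss $51.
$119: outcomes coincide → loss $0.
$677: outcomes coincide → loss $0.
Total loss = $72 + $218 + $51 = $341.

$341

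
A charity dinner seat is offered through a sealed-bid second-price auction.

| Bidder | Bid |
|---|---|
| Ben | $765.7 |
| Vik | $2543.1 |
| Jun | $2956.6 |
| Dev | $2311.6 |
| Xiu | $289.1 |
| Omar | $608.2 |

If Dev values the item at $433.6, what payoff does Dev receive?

Highest bid: Jun at $2956.6, so Jun wins.
Second-highest bid: Vik at $2543.1 — that is the price the winner pays.
Dev did not win, so Dev pays nothing and receives nothing: payoff $0.

$0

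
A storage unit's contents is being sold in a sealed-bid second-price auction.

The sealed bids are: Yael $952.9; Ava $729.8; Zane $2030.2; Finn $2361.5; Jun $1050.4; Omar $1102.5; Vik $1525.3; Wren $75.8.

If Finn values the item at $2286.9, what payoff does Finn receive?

Highest bid: Finn at $2361.5, so Finn wins.
Second-highest bid: Zane at $2030.2 — that is the price the winner pays.
Finn's payoff = value − price = $2286.9 − $2030.2 = $256.7.

$256.7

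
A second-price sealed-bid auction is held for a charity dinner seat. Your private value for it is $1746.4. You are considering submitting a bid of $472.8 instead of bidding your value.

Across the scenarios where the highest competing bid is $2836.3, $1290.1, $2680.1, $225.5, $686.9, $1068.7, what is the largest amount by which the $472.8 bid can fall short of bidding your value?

$1059.5

$2836.3: same outcome either way → loss $0.
$1290.1: truthful gives $456.3, deviation gives $0 → loss $456.3.
$2680.1: same outcome either way → loss $0.
$225.5: same outcome either way → loss $0.
$686.9: truthful gives $1059.5, deviation gives $0 → loss $1059.5.
$1068.7: truthful gives $677.7, deviation gives $0 → loss $677.7.
Maximum loss: $1059.5.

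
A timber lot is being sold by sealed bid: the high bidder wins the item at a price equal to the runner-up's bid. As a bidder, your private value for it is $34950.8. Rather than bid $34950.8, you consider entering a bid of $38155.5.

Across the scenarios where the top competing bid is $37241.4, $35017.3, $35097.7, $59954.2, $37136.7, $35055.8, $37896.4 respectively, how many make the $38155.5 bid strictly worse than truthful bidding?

The deviation hurts exactly when the highest competing bid lies strictly between $34950.8 and $38155.5 — overbidding then wins at a price above your value.
$37241.4: inside the interval → strictly worse (loss $2290.6).
$35017.3: inside the interval → strictly worse (loss $66.5).
$35097.7: inside the interval → strictly worse (loss $146.9).
$59954.2: above both → same outcome either way.
$37136.7: inside the interval → strictly worse (loss $2185.9).
$35055.8: inside the interval → strictly worse (loss $105).
$37896.4: inside the interval → strictly worse (loss $2945.6).
Count: 6.

6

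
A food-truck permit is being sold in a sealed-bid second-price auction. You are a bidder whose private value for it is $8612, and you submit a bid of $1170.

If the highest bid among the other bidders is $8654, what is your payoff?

$0

Your bid $1170 is below the highest competing bid $8654, so you lose.
A losing bidder pays nothing and receives nothing: payoff = $0.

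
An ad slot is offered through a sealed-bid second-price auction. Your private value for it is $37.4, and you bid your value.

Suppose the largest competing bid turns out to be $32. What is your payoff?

Your bid $37.4 exceeds the highest competing bid $32, so you win.
In a second-price auction the winner pays the second-highest bid, $32.
Payoff = value − price = $37.4 − $32 = $5.4.

$5.4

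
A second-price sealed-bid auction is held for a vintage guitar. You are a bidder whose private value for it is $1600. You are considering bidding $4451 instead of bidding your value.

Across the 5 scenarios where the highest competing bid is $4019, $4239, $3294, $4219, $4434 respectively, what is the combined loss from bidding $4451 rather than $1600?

The deviation costs you only when the competing bid falls strictly between $1600 and $4451; elsewhere both bids give the same outcome.
$4019: truthful payoff $0, deviation payoff −$2419 → loss $2419.
$4239: truthful payoff $0, deviation payoff −$2639 → loss $2639.
$3294: truthful payoff $0, deviation payoff −$1694 → loss $1694.
$4219: truthful payoff $0, deviation payoff −$2619 → loss $2619.
$4434: truthful payoff $0, deviation payoff −$2834 → loss $2834.
Total loss = $2419 + $2639 + $1694 + $2619 + $2834 = $12205.
In a second-price auction your bid sets only whether you win, not what you pay, so bidding your true value is weakly dominant.

$12205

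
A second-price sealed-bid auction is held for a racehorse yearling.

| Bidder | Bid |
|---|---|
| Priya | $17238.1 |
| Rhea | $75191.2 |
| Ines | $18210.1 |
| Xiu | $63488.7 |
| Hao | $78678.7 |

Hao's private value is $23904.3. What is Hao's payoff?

Highest bid: Hao at $78678.7, so Hao wins.
Second-highest bid: Rhea at $75191.2 — that is the price the winner pays.
Hao's payoff = value − price = $23904.3 − $75191.2 = −$51286.9.

−$51286.9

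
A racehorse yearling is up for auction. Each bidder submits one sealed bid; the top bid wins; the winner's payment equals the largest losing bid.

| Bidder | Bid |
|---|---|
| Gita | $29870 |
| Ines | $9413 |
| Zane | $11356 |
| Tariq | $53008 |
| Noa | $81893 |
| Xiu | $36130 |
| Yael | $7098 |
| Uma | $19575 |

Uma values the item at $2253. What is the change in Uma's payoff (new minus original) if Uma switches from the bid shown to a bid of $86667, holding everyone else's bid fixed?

The highest bid among the other bidders is $81893; Uma's bid doesn't change that.
Original bid $19575: Uma is not highest (top rival bid is $81893); payoff $0.
Alternative bid $86667: Uma is highest, pays the top rival bid $81893; payoff $2253 − $81893 = −$79640.
Change in payoff = −$79640 − ($0) = −$79640.

−$79640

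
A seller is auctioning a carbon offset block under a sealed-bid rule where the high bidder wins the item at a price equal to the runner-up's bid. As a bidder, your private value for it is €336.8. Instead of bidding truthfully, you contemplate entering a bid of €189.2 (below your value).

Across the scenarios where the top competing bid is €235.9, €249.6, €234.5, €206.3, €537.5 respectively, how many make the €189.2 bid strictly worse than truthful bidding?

4

The deviation hurts exactly when the highest competing bid lies strictly between €189.2 and €336.8 — underbidding then forfeits a profitable win.
€235.9: inside the interval → strictly worse (loss €100.9).
€249.6: inside the interval → strictly worse (loss €87.2).
€234.5: inside the interval → strictly worse (loss €102.3).
€206.3: inside the interval → strictly worse (loss €130.5).
€537.5: above both → same outcome either way.
Count: 4.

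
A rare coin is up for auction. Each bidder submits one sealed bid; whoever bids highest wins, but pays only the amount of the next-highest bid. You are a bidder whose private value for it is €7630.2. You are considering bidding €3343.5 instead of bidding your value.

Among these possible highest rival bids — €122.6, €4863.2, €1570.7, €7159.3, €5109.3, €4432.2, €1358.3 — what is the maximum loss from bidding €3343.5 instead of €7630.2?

€122.6: same outcome either way → loss €0.
€4863.2: truthful gives €2767, deviation gives €0 → loss €2767.
€1570.7: same outcome either way → loss €0.
€7159.3: truthful gives €470.9, deviation gives €0 → loss €470.9.
€5109.3: truthful gives €2520.9, deviation gives €0 → loss €2520.9.
€4432.2: truthful gives €3198, deviation gives €0 → loss €3198.
€1358.3: same outcome either way → loss €0.
Maximum loss: €3198.

€3198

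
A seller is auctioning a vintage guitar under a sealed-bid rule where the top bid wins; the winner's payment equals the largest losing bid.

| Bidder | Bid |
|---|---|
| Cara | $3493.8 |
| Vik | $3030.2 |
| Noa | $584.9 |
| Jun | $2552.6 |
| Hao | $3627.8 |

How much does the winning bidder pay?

$3493.8

Highest bid: Hao at $3627.8, so Hao wins.
Second-highest bid: Cara at $3493.8 — that is the price the winner pays.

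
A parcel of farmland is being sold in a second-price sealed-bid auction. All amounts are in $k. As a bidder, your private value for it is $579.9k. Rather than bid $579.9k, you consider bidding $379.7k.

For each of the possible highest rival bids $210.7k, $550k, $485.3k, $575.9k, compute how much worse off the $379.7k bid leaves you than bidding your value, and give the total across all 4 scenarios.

The deviation costs you only when the competing bid falls strictly between $379.7k and $579.9k; elsewhere both bids give the same outcome.
$210.7k: outcomes coincide → loss $0k.
$550k: truthful payoff $29.9k, deviation payoff $0k → loss $29.9k.
$485.3k: truthful payoff $94.6k, deviation payoff $0k → loss $94.6k.
$575.9k: truthful payoff $4k, deviation payoff $0k → loss $4k.
Total loss = $29.9k + $94.6k + $4k = $128.5k.

$128.5k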